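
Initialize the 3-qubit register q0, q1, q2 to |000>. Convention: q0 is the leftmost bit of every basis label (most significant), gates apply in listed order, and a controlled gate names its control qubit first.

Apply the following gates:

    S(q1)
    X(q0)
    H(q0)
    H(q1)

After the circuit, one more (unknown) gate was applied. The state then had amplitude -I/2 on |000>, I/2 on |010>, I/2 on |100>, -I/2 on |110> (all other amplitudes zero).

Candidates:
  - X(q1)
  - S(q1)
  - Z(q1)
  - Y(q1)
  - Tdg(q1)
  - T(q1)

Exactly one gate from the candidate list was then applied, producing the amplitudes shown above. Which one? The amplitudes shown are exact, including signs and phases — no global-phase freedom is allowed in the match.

The applied gate was Y(q1).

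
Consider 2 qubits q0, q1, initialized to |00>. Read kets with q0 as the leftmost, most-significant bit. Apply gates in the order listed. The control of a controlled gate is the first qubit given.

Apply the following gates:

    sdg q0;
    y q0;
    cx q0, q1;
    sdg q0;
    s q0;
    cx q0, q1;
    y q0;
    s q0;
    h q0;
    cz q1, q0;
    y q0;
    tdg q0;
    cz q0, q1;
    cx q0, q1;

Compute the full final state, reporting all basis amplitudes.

After the circuit, the state carries amplitude -sqrt(2)*I/2 on |00>, 0 on |01>, 0 on |10>, sqrt(2)*exp(I*pi/4)/2 on |11>. Key observation: gates 1-8 undo each other exactly, leaving only the rest of the circuit to track.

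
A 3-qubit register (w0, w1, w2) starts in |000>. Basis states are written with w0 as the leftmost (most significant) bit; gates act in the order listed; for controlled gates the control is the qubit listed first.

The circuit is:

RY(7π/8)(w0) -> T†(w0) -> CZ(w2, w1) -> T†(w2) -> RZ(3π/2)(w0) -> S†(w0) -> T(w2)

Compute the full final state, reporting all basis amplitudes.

After the circuit, the state carries amplitude -exp(I*pi/4)*sin(pi/16) on |000>, sin(7*pi/16) on |100>, and 0 on every other basis state.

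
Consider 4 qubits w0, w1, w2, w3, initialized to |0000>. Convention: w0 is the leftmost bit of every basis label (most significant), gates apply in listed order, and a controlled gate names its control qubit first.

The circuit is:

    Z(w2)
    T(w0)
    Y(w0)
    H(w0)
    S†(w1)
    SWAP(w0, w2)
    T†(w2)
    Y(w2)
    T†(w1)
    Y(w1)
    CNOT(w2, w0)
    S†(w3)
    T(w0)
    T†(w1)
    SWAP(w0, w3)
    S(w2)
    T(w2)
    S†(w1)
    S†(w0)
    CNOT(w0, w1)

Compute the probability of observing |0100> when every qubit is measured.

The probability of measuring |0100> is 1/2.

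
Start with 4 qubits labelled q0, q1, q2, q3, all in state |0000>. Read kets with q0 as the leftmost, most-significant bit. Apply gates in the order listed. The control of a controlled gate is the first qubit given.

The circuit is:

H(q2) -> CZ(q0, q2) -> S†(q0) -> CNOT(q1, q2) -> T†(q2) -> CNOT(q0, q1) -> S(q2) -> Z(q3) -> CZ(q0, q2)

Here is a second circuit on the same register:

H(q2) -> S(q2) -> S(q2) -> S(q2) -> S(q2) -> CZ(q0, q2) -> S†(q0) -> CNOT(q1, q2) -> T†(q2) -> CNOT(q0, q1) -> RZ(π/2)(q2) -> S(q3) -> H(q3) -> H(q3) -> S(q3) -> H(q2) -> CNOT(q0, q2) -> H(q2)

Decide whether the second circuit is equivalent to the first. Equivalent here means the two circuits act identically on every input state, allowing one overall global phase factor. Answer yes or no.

Yes: on every input state the two circuits agree up to one overall phase factor.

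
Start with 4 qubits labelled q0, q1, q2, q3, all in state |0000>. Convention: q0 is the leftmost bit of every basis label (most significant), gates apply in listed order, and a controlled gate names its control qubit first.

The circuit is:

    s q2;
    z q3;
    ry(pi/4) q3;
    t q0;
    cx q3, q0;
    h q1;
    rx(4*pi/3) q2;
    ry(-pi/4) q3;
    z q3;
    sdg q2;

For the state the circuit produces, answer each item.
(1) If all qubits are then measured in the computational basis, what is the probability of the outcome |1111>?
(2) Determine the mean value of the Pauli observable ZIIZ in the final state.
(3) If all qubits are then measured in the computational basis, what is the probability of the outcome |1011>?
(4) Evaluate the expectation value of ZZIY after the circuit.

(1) A full measurement returns |1111> with probability 3/64.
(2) In the final state, ZIIZ has expectation sqrt(2)/2.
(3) A full measurement returns |1011> with probability 3/64.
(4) In the final state, ZZIY has expectation 0.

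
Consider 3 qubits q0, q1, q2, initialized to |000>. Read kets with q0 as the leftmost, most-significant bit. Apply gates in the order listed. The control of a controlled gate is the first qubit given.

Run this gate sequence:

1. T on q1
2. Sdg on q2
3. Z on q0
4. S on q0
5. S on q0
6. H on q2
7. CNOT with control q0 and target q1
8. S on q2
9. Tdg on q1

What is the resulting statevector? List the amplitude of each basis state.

The final amplitudes are sqrt(2)/2 on |000>, sqrt(2)*I/2 on |001>, and 0 on every other basis state.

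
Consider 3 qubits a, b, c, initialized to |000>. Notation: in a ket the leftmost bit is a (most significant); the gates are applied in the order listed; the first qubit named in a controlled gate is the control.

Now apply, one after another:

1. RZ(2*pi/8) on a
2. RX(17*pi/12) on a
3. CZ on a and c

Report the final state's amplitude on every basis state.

After the circuit, the state carries amplitude (-sqrt(2 - sqrt(2))/4 + sqrt(3*sqrt(2) + 6)/4)*exp(7*I*pi/8) on |000>, (-sqrt(sqrt(2) + 2)/4 - sqrt(6 - 3*sqrt(2))/4)*exp(3*I*pi/8) on |100>, and 0 on every other basis state.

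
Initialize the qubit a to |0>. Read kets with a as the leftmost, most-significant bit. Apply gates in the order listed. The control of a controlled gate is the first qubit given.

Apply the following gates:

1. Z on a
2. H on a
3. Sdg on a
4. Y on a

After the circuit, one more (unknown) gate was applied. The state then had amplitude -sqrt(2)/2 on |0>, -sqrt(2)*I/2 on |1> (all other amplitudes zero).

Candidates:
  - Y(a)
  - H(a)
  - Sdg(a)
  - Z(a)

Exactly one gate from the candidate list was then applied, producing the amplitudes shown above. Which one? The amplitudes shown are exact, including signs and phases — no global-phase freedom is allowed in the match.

The unique candidate consistent with the amplitudes is Z(a).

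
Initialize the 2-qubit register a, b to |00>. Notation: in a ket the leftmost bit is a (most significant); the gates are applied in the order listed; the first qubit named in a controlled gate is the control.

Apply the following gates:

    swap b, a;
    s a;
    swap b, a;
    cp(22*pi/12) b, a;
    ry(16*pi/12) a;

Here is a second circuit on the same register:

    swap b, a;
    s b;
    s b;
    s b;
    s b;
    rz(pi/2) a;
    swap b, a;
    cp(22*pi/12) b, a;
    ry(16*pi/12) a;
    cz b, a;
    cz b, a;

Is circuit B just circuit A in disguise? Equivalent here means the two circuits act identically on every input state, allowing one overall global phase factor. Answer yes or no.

Yes: on every input state the two circuits agree up to one overall phase factor.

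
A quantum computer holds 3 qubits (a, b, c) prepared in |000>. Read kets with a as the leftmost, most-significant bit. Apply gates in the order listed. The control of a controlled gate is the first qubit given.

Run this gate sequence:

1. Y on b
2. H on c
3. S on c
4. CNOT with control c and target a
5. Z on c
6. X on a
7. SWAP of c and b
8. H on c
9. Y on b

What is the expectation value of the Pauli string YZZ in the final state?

The observable YZZ averages to 0.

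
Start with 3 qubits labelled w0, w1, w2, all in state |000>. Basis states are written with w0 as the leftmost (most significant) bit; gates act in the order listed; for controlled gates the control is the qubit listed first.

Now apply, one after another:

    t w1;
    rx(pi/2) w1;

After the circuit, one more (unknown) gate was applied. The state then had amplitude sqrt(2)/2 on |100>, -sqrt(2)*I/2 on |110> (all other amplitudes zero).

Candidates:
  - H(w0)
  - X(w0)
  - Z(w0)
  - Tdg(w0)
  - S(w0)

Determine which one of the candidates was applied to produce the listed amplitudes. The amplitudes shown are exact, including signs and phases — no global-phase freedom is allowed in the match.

It was X(w0) that produced the state shown.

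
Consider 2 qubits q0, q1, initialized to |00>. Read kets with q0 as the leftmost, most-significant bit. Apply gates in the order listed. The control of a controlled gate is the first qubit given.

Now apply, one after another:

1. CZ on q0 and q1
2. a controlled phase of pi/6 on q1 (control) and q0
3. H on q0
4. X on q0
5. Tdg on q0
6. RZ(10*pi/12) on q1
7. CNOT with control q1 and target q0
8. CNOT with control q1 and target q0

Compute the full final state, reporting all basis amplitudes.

After the circuit, the state carries amplitude -sqrt(2)*exp(7*I*pi/12)/2 on |00>, 0 on |01>, -sqrt(2)*exp(I*pi/3)/2 on |10>, 0 on |11>.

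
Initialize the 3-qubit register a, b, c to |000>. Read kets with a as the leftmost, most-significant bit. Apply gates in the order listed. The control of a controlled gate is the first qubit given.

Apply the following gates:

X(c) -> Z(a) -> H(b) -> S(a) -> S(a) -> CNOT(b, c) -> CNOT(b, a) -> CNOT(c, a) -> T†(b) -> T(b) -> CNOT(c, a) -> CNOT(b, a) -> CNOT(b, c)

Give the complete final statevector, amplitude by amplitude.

After the circuit, the state carries amplitude sqrt(2)/2 on |001>, sqrt(2)/2 on |011>, and 0 on every other basis state. Key observation: gates 6-13 undo each other exactly, leaving only the rest of the circuit to track.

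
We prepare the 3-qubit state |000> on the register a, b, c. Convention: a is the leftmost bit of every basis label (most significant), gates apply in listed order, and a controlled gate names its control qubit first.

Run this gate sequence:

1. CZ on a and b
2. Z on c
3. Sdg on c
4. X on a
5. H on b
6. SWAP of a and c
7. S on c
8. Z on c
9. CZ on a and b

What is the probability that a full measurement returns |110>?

Outcome |110> occurs with probability 0.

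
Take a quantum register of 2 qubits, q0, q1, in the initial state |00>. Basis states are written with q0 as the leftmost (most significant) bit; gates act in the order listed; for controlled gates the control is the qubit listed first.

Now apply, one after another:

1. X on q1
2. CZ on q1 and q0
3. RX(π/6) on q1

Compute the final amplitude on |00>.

The amplitude on |00> is I*(-sqrt(6) + sqrt(2))/4.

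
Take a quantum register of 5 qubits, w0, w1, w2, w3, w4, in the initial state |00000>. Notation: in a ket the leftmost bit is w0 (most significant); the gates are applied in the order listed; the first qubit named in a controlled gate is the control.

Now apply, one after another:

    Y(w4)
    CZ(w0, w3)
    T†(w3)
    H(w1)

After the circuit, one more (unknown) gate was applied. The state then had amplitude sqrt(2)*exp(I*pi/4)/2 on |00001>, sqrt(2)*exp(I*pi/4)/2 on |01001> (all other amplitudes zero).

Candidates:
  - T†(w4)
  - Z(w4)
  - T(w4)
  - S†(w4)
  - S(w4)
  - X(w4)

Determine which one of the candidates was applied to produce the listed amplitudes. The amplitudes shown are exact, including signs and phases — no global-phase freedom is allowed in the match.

It was T†(w4) that produced the state shown.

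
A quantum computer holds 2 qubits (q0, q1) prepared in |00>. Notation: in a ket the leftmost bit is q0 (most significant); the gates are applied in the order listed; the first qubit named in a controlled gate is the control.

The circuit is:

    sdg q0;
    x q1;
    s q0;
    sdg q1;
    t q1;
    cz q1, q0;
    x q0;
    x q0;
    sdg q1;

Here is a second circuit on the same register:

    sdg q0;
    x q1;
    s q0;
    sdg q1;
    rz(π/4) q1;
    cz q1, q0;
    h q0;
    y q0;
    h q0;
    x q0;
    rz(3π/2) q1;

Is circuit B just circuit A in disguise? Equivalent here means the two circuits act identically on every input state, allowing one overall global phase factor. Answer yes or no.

No, they are not equivalent — no single phase factor reconciles the two unitaries.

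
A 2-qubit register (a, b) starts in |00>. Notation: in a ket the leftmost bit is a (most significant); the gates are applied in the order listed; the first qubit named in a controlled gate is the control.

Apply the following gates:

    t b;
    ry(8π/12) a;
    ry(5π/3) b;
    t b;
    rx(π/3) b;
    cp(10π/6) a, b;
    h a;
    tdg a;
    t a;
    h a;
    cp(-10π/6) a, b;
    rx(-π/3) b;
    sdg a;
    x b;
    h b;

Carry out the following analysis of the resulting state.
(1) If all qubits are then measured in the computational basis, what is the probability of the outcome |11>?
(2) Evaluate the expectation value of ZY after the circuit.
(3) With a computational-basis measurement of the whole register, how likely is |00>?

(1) The probability of measuring |11> is 3*sqrt(6)/32 + 3/8. Key observation: steps 5-12 multiply out to the identity, so the circuit reduces to the remaining gates.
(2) The expectation value of ZY is sqrt(6)/8.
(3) The probability of measuring |00> is 1/8 - sqrt(6)/32.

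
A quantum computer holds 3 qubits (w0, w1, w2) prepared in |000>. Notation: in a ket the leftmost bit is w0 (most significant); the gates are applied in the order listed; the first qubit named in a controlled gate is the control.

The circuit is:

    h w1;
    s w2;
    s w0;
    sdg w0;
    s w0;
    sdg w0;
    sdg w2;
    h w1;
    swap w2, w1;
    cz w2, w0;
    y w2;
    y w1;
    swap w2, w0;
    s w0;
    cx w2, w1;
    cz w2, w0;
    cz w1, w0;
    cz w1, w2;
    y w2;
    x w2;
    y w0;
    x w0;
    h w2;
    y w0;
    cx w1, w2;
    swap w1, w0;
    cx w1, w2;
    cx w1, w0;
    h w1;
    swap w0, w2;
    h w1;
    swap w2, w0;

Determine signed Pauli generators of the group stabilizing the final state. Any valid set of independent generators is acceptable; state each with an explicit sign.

The final state is stabilized by the group generated by +IIX, -ZII, +IZI; other independent generating sets are equally valid.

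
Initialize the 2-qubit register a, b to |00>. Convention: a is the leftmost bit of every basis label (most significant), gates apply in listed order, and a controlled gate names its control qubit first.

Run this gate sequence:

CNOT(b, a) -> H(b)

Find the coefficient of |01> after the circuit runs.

The final state's coefficient on |01> equals sqrt(2)/2.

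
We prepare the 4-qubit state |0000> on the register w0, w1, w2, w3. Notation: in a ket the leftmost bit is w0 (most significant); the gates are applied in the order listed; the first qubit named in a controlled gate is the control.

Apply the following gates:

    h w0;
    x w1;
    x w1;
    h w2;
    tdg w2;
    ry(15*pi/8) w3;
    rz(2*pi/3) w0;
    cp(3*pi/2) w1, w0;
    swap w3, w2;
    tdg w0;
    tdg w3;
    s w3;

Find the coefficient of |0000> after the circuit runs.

The final state's coefficient on |0000> equals exp(2*I*pi/3)*cos(pi/16)/2. Key observation: gates 2-3 undo each other exactly, leaving only the rest of the circuit to track.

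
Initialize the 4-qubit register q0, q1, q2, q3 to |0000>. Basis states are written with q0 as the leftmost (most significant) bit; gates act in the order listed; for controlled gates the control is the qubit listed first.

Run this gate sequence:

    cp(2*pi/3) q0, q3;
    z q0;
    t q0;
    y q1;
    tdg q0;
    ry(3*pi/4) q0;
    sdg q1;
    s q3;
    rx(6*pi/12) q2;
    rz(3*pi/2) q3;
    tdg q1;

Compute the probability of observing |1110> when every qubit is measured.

A full measurement returns |1110> with probability sqrt(2)/8 + 1/4.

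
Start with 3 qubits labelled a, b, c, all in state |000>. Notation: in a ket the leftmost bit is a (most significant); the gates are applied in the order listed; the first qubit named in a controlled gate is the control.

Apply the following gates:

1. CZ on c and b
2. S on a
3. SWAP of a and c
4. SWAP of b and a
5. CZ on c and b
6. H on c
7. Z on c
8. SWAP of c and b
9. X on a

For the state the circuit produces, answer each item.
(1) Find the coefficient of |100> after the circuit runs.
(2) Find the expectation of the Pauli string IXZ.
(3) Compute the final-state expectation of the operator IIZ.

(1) The amplitude on |100> is sqrt(2)/2.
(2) In the final state, IXZ has expectation -1.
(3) The observable IIZ averages to 1.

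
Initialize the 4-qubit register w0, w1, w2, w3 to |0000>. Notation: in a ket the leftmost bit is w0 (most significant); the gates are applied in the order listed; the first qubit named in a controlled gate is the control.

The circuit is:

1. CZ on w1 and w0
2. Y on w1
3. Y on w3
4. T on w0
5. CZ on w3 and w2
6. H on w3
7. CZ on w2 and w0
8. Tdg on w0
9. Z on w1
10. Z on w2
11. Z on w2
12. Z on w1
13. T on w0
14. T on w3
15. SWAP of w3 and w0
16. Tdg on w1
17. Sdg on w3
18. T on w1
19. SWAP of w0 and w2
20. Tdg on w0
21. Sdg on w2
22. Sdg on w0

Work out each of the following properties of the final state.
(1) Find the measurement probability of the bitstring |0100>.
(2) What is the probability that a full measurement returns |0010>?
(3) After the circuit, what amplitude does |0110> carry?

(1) The probability of measuring |0100> is 1/2. Key observation: gates 8-13 undo each other exactly, leaving only the rest of the circuit to track.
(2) A full measurement returns |0010> with probability 0.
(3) |0110> carries amplitude -sqrt(2)*exp(3*I*pi/4)/2 in the final state.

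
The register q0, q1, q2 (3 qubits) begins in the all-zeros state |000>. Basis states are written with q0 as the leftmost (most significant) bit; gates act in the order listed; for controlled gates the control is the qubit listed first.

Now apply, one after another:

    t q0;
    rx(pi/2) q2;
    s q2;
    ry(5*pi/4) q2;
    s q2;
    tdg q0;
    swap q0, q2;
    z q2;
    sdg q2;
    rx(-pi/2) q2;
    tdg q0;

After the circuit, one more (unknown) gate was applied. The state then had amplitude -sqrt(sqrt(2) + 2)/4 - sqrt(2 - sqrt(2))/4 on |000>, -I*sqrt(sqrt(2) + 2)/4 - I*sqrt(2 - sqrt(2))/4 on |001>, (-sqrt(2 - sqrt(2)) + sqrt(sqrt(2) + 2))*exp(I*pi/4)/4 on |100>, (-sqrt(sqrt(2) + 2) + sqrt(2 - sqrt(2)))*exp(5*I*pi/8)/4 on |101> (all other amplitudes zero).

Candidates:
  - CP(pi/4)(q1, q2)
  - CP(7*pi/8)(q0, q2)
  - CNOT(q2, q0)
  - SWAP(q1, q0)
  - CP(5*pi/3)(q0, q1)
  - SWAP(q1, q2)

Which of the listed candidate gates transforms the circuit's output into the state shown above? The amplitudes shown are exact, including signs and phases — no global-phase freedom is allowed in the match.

It was CP(7*pi/8)(q0, q2) that produced the state shown.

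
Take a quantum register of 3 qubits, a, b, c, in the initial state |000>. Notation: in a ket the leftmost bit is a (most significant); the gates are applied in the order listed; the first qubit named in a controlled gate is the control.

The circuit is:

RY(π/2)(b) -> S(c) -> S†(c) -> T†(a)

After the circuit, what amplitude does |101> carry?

The amplitude on |101> is 0. Key observation: the block from step 2 through step 3 cancels to the identity and can be dropped.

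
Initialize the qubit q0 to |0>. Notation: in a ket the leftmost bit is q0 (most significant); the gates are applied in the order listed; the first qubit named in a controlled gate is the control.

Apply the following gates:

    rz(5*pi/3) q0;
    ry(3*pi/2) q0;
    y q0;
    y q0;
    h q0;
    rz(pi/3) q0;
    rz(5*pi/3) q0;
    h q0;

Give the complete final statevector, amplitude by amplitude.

The resulting statevector has amplitude -sqrt(2)*exp(I*pi/6)/2 on |0>, sqrt(2)*exp(I*pi/6)/2 on |1>.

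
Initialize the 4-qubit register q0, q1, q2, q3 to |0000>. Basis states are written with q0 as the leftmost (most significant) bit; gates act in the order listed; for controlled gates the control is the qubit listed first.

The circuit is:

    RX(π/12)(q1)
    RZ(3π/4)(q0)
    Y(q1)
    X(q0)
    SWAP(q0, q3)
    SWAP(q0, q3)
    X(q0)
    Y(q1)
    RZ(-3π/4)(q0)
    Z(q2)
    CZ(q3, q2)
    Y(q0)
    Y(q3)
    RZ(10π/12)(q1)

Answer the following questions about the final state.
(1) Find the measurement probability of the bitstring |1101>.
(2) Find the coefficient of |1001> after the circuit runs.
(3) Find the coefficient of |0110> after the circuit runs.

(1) Outcome |1101> occurs with probability -sqrt(6)/8 - sqrt(2)/8 + 1/2. Key observation: the block from step 2 through step 9 cancels to the identity and can be dropped.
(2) |1001> carries amplitude (sqrt(2 - sqrt(2))/4 + sqrt(3*sqrt(2) + 6)/4)*exp(7*I*pi/12) in the final state.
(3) The amplitude on |0110> is 0.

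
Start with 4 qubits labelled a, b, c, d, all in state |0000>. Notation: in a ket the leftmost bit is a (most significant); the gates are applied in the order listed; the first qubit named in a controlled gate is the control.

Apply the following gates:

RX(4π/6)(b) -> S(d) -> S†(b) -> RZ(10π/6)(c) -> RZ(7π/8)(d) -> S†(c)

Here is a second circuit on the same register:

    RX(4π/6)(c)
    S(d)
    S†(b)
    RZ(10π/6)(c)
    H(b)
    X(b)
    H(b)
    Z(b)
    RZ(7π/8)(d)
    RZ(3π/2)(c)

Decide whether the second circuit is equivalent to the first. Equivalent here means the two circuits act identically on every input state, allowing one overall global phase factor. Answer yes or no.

No, they are not equivalent — no single phase factor reconciles the two unitaries.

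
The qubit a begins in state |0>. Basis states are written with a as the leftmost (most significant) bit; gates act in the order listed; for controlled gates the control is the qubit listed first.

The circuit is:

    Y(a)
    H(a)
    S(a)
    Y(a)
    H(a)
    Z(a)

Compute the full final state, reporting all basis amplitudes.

After the circuit, the state carries amplitude -1/2 - I/2 on |0>, -1/2 + I/2 on |1>.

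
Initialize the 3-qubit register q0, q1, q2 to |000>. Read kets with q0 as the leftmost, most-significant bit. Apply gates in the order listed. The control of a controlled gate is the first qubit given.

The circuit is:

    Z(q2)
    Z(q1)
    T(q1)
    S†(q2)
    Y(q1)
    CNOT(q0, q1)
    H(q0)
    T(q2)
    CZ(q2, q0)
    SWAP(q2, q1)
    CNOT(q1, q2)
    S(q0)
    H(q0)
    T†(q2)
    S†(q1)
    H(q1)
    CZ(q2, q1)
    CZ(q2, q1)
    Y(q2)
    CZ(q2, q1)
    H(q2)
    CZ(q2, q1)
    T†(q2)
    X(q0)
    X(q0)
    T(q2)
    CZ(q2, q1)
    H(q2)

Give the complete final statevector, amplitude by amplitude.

The resulting statevector has amplitude 1/2 on |000>, 0 on |001>, 1/2 on |010>, 0 on |011>, sqrt(2)*(-1 - I)*exp(I*pi/4)/4 on |100>, 0 on |101>, sqrt(2)*(-1 - I)*exp(I*pi/4)/4 on |110>, 0 on |111>. Key observation: gates 21-28 undo each other exactly, leaving only the rest of the circuit to track.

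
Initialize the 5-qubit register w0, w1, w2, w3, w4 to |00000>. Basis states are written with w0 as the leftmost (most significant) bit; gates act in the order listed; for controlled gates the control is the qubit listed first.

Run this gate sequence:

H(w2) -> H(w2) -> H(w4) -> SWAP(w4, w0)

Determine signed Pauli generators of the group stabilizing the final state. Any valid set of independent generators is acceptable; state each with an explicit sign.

One valid set of independent stabilizer generators is +XIIII, +IZIII, +IIZII, +IIIZI, +IIIIZ (any independent generating set of the same group is equally correct). Key observation: steps 1-2 multiply out to the identity, so the circuit reduces to the remaining gates.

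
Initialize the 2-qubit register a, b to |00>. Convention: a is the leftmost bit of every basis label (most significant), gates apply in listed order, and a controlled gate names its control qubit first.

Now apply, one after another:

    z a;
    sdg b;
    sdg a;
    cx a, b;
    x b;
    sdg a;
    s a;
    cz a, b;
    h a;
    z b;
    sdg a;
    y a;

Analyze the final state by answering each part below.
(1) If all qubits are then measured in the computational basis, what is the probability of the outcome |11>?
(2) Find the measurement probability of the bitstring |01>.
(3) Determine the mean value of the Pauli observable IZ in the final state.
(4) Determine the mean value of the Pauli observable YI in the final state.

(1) A full measurement returns |11> with probability 1/2.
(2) The probability of measuring |01> is 1/2.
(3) The observable IZ averages to -1.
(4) The observable YI averages to -1.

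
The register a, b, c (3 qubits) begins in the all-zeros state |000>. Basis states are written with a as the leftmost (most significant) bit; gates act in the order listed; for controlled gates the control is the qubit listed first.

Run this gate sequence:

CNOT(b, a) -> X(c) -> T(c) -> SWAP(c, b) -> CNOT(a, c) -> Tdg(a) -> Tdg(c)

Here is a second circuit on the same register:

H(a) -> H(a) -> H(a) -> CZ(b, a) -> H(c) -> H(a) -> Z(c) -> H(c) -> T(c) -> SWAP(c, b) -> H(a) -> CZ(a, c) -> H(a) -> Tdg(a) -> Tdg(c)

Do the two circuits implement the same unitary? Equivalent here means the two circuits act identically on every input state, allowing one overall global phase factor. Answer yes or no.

No — the two circuits implement different unitaries, even allowing a global phase.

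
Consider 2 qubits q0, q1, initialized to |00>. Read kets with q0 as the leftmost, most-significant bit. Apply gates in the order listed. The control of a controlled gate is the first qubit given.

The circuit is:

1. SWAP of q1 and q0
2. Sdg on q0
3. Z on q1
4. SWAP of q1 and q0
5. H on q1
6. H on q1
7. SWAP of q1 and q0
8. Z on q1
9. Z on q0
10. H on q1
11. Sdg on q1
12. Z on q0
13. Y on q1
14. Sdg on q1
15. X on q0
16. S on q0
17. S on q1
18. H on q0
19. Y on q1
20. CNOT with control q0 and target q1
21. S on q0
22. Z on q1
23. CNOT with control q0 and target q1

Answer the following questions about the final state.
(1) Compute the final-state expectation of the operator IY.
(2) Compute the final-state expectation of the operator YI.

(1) The observable IY averages to 1. Key observation: gates 3-8 undo each other exactly, leaving only the rest of the circuit to track.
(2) The expectation value of YI is 1.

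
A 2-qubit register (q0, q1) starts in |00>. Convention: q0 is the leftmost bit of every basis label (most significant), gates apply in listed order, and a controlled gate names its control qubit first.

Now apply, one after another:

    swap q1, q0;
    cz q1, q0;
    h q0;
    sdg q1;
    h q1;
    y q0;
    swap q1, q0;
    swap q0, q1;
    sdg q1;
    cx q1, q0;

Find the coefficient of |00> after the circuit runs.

|00> carries amplitude -I/2 in the final state.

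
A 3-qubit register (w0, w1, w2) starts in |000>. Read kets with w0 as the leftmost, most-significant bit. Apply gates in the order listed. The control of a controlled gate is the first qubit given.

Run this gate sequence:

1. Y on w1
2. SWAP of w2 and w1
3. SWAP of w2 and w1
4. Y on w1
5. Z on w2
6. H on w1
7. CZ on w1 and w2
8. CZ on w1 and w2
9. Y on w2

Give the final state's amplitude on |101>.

The amplitude on |101> is 0. Key observation: the block from step 1 through step 4 cancels to the identity and can be dropped.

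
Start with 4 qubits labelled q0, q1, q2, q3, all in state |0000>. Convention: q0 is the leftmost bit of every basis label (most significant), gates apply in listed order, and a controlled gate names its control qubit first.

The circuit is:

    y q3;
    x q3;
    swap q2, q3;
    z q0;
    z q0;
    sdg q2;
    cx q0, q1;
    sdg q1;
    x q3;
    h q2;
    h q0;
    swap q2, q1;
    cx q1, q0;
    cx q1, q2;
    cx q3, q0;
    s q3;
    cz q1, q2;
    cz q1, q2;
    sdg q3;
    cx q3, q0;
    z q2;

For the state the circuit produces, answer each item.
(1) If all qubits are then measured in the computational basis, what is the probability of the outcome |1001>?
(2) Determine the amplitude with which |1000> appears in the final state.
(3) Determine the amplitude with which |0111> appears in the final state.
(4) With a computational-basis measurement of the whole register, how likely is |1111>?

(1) Outcome |1001> occurs with probability 1/4. Key observation: steps 15-20 multiply out to the identity, so the circuit reduces to the remaining gates.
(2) |1000> carries amplitude 0 in the final state.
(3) The final state's coefficient on |0111> equals -I/2.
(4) Outcome |1111> occurs with probability 1/4.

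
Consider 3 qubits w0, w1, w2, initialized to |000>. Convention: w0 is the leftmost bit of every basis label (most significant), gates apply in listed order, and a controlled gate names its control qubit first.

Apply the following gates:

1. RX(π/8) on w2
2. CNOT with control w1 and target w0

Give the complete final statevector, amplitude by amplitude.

The resulting statevector has amplitude cos(pi/16) on |000>, -I*sin(pi/16) on |001>, and 0 on every other basis state.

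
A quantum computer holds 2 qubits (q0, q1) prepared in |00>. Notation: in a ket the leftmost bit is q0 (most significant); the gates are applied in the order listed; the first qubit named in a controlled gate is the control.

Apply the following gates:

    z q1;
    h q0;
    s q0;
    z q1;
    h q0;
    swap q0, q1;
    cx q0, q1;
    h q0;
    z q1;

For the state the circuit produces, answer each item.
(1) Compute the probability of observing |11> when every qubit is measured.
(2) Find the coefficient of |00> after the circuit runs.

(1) The probability of measuring |11> is 1/4.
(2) The final state's coefficient on |00> equals sqrt(2)*(1 + I)/4.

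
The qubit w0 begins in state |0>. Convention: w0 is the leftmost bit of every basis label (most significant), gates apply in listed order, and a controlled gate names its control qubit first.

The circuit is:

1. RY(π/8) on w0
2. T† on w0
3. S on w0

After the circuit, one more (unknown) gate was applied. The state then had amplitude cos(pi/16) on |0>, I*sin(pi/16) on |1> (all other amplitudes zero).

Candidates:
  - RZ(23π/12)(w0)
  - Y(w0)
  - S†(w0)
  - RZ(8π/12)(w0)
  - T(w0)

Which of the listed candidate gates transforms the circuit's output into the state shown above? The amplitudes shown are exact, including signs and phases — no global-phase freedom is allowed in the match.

It was T(w0) that produced the state shown.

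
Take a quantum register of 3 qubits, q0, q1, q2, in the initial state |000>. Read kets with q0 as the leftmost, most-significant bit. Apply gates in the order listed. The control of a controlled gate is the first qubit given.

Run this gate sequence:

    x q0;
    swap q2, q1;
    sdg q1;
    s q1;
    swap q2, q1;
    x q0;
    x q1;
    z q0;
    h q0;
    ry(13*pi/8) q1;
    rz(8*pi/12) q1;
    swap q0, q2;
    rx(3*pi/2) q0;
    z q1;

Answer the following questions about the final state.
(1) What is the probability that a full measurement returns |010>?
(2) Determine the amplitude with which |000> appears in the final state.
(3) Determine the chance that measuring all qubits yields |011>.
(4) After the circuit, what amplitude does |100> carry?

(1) The probability of measuring |010> is sqrt(2 - sqrt(2))/16 + 1/8. Key observation: the block from step 1 through step 6 cancels to the identity and can be dropped.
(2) |000> carries amplitude -exp(2*I*pi/3)*sin(3*pi/16)/2 in the final state.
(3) Outcome |011> occurs with probability sqrt(2 - sqrt(2))/16 + 1/8.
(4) The final state's coefficient on |100> equals exp(I*pi/6)*sin(3*pi/16)/2.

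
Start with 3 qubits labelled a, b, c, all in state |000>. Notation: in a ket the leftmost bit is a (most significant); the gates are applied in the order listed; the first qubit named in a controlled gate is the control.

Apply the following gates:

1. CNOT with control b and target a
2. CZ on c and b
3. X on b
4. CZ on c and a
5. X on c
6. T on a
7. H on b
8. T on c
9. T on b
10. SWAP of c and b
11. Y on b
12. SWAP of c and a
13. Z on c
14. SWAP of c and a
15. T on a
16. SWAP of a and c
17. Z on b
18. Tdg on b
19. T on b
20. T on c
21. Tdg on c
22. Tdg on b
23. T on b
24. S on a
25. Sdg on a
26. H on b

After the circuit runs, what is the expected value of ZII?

The observable ZII averages to 0. Key observation: gates 18-23 undo each other exactly, leaving only the rest of the circuit to track.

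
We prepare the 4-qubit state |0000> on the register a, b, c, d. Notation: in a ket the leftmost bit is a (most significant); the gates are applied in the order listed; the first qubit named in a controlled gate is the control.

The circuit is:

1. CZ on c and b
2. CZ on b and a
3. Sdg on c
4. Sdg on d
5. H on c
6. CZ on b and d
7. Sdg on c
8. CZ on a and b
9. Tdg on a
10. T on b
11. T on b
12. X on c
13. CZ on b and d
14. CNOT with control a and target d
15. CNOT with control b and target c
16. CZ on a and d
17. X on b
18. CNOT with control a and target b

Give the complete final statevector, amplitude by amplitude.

After the circuit, the state carries amplitude -sqrt(2)*I/2 on |0100>, sqrt(2)/2 on |0110>, and 0 on every other basis state.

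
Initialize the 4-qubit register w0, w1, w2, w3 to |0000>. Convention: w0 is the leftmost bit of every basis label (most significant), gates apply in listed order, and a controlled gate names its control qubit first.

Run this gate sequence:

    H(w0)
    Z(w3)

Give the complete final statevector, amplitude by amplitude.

The final amplitudes are sqrt(2)/2 on |0000>, sqrt(2)/2 on |1000>, and 0 on every other basis state.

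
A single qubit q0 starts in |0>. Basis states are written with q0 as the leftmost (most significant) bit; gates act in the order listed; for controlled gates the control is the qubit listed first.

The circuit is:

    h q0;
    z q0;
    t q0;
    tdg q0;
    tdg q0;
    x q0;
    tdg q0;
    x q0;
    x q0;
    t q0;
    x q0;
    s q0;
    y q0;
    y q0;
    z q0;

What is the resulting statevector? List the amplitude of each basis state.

After the circuit, the state carries amplitude sqrt(2)/2 on |0>, sqrt(2)*exp(I*pi/4)/2 on |1>.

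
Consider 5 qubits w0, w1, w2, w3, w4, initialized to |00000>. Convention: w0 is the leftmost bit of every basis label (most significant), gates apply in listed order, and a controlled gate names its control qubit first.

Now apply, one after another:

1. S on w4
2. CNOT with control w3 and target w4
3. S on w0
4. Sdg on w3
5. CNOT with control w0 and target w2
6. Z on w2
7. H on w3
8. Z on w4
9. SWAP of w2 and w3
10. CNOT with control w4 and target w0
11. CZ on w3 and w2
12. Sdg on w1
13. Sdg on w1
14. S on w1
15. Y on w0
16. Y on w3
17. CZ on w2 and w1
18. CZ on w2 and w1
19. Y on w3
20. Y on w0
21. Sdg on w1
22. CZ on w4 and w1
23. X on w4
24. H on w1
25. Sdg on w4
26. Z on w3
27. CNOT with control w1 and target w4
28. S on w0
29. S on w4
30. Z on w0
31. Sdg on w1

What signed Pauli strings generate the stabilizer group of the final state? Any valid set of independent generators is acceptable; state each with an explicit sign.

The final state is stabilized by the group generated by -IXIIX, +IIXII, +ZIIII, -IZIIZ, +IIIZI; other independent generating sets are equally valid. Key observation: steps 14-21 multiply out to the identity, so the circuit reduces to the remaining gates.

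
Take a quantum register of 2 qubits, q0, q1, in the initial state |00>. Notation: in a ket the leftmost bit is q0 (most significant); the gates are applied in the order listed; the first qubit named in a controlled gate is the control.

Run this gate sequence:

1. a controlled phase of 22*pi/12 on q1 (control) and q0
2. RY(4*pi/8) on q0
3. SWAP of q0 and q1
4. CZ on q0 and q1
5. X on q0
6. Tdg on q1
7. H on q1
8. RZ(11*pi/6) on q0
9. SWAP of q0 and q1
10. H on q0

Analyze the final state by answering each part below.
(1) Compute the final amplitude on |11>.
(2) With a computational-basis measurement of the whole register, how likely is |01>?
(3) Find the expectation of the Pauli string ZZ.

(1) The amplitude on |11> is sqrt(2)*exp(2*I*pi/3)/2.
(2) The probability of measuring |01> is 1/2.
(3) In the final state, ZZ has expectation 0.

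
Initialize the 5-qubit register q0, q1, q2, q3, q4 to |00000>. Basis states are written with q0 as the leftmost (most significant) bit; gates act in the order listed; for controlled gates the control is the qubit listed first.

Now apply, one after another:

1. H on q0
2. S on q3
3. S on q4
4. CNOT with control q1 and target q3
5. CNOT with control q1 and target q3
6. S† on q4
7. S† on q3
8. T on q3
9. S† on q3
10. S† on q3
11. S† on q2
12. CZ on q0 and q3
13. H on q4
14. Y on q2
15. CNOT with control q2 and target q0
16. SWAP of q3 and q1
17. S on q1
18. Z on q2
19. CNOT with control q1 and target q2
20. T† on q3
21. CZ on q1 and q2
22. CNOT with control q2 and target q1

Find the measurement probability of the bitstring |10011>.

A full measurement returns |10011> with probability 0. Key observation: steps 2-7 multiply out to the identity, so the circuit reduces to the remaining gates.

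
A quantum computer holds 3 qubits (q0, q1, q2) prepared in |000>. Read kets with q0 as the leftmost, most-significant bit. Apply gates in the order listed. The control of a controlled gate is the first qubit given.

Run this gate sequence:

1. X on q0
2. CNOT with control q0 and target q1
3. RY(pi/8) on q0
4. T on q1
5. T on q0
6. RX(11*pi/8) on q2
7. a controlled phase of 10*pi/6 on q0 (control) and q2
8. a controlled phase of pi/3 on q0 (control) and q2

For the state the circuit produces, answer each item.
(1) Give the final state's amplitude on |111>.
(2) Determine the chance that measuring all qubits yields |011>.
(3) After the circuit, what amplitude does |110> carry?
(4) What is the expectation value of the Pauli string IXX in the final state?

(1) |111> carries amplitude sqrt(2)/4 + sqrt(sqrt(2) + 2)/4 in the final state.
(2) Outcome |011> occurs with probability sin(pi/16)**2*sin(5*pi/16)**2.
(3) The amplitude on |110> is I*(-sqrt(2) - sqrt(2 - sqrt(2)))/4.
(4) The expectation value of IXX is 0.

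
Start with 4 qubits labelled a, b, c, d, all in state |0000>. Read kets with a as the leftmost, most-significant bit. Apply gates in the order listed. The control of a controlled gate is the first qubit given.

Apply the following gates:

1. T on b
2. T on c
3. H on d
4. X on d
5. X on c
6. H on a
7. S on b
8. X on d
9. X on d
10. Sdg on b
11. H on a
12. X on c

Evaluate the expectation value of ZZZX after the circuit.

The expectation value of ZZZX is 1. Key observation: steps 5-12 multiply out to the identity, so the circuit reduces to the remaining gates.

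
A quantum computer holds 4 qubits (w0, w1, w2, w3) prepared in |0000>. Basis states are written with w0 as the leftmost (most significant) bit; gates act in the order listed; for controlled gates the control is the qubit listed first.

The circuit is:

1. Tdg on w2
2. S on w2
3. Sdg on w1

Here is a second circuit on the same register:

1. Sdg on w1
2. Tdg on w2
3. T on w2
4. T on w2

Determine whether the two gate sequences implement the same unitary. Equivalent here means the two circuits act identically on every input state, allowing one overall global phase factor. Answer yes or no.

Yes, they are equivalent — the unitaries differ by at most a global phase.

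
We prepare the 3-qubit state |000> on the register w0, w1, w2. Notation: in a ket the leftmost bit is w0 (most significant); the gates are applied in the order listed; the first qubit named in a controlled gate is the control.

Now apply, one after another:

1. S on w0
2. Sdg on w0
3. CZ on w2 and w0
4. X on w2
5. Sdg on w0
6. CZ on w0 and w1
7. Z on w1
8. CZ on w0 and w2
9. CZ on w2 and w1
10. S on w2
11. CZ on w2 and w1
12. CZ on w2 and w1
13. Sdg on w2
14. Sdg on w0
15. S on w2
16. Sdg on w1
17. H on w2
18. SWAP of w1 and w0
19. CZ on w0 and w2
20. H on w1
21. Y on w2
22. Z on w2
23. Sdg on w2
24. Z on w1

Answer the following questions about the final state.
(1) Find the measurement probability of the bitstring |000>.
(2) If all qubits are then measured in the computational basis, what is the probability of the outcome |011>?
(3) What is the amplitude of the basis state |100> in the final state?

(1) The probability of measuring |000> is 1/4. Key observation: the block from step 10 through step 13 cancels to the identity and can be dropped.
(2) Outcome |011> occurs with probability 1/4.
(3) |100> carries amplitude 0 in the final state.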